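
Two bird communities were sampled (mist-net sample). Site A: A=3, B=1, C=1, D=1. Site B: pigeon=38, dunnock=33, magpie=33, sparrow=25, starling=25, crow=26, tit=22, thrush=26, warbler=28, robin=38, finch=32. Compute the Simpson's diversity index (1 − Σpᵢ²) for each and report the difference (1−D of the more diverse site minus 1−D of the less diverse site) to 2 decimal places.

0.24

Site A: N=6, proportions 0.5, 0.1667, 0.1667, 0.1667, giving 1−D = 0.6667 (working shown to 4 dp, full precision carried).
Site B: N=326, proportions 0.1166, 0.1012, 0.1012, 0.0767, 0.0767, 0.0798, 0.0675, 0.0798, 0.0859, 0.1166, 0.0982, giving 1−D = 0.9063.
Difference = |0.6667 − 0.9063| = 0.2396, i.e. 0.24 to 2 decimal places.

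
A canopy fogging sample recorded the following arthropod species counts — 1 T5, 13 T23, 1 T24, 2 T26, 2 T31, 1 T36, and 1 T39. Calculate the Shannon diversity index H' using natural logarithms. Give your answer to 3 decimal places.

Total N = 1+13+1+2+2+1+1 = 21, so the proportions are 0.04762, 0.61905, 0.04762, 0.09524, 0.09524, 0.04762, 0.04762 (working shown to 5 dp, full precision carried).
Each pᵢ ln pᵢ term: 0.04762×(-3.04452)=-0.14498, 0.61905×(-0.47957)=-0.29688, 0.04762×(-3.04452)=-0.14498, 0.09524×(-2.35138)=-0.22394, 0.09524×(-2.35138)=-0.22394, 0.04762×(-3.04452)=-0.14498, 0.04762×(-3.04452)=-0.14498.
Sum = -1.32467, so H' = 1.325.

1.325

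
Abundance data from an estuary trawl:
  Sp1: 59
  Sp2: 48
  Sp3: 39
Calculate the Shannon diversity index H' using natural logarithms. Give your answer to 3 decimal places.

1.084

Total N = 59+48+39 = 146, so the proportions are 0.40411, 0.32877, 0.26712 (working shown to 5 dp, full precision carried).
Each pᵢ ln pᵢ term: 0.40411×(-0.90607)=-0.36615, 0.32877×(-1.11241)=-0.36572, 0.26712×(-1.32004)=-0.35261.
Sum = -1.08449, so H' = 1.084.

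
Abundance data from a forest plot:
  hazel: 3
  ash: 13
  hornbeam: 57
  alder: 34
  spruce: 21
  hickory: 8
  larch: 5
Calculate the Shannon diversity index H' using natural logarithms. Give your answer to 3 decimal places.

Total N = 3+13+57+34+21+8+5 = 141, so the proportions are 0.02128, 0.0922, 0.40426, 0.24113, 0.14894, 0.05674, 0.03546 (working shown to 5 dp, full precision carried).
Each pᵢ ln pᵢ term: 0.02128×(-3.85015)=-0.08192, 0.0922×(-2.38381)=-0.21978, 0.40426×(-0.90571)=-0.36614, 0.24113×(-1.42240)=-0.34299, 0.14894×(-1.90424)=-0.28361, 0.05674×(-2.86932)=-0.16280, 0.03546×(-3.33932)=-0.11842.
Sum = -1.57565, so H' = 1.576.

1.576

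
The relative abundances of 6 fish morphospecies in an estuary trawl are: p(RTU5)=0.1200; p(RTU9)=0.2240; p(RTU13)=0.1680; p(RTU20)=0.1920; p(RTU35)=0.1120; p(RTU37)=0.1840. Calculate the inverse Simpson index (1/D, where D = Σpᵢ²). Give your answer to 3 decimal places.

5.680

D = 0.12² + 0.224² + 0.168² + 0.192² + 0.112² + 0.184² = 0.0144000 + 0.0501760 + 0.0282240 + 0.0368640 + 0.0125440 + 0.0338560 = 0.1760640 (working shown to 7 dp, full precision carried).
So 1/D = 5.67975, i.e. 5.680 to 3 decimal places.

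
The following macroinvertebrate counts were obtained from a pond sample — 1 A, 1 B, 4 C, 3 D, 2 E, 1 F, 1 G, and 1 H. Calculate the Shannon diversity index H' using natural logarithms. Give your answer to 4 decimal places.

1.9085

Total N = 1+1+4+3+2+1+1+1 = 14, so the proportions are 0.071429, 0.071429, 0.285714, 0.214286, 0.142857, 0.071429, 0.071429, 0.071429 (working shown to 6 dp, full precision carried).
Each pᵢ ln pᵢ term: 0.071429×(-2.639057)=-0.188504, 0.071429×(-2.639057)=-0.188504, 0.285714×(-1.252763)=-0.357932, 0.214286×(-1.540445)=-0.330095, 0.142857×(-1.945910)=-0.277987, 0.071429×(-2.639057)=-0.188504, 0.071429×(-2.639057)=-0.188504, 0.071429×(-2.639057)=-0.188504.
Sum = -1.908535, so H' = 1.9085.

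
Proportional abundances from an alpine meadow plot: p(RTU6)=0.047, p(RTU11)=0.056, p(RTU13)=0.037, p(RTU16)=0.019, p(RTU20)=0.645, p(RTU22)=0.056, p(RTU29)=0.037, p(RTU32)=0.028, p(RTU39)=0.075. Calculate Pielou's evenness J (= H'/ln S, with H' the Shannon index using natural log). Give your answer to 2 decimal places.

0.62

H' = −Σ pᵢ ln pᵢ = −((-0.1437) + (-0.1614) + (-0.1220) + (-0.0753) + (-0.2828) + (-0.1614) + (-0.1220) + (-0.1001) + (-0.1943)) = 1.3630 (working shown to 4 dp, full precision carried).
With S = 9 species, ln S = 2.1972, so J = 1.3630/2.1972 = 0.6203, i.e. 0.62 to 2 decimal places.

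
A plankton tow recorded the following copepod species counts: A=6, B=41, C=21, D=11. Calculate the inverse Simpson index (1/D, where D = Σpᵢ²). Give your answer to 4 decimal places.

Total N = 6+41+21+11 = 79, so the proportions are 0.0759494, 0.5189873, 0.2658228, 0.1392405 (working shown to 7 dp, full precision carried).
D = 0.0759494² + 0.5189873² + 0.2658228² + 0.1392405² = 0.0057683 + 0.2693479 + 0.0706618 + 0.0193879 = 0.3651658.
So 1/D = 2.738482, i.e. 2.7385 to 4 decimal places.

2.7385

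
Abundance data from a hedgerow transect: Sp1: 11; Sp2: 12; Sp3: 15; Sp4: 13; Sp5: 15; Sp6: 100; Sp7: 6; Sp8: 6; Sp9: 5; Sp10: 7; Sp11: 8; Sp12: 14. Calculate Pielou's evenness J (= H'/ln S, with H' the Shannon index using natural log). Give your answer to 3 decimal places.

Total N = 11+12+15+13+15+100+6+6+5+7+8+14 = 212, so the proportions are 0.05189, 0.0566, 0.07075, 0.06132, 0.07075, 0.4717, 0.0283, 0.0283, 0.02358, 0.03302, 0.03774, 0.06604 (working shown to 5 dp, full precision carried).
H' = −Σ pᵢ ln pᵢ = −((-0.15352) + (-0.16255) + (-0.18740) + (-0.17119) + (-0.18740) + (-0.35444) + (-0.10089) + (-0.10089) + (-0.08838) + (-0.11262) + (-0.12367) + (-0.17946)) = 1.92239.
With S = 12 species, ln S = 2.48491, so J = 1.92239/2.48491 = 0.77362, i.e. 0.774 to 3 decimal places.

0.774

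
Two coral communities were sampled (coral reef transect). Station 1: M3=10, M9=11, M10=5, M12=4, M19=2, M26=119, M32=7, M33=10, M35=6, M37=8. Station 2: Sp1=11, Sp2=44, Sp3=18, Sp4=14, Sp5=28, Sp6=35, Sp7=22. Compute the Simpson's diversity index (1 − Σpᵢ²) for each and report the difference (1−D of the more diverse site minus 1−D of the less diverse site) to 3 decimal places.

Station 1: N=182, proportions 0.054945, 0.06044, 0.027473, 0.021978, 0.010989, 0.653846, 0.038462, 0.054945, 0.032967, 0.043956, giving 1−D = 0.556938 (working shown to 6 dp, full precision carried).
Station 2: N=172, proportions 0.063953, 0.255814, 0.104651, 0.081395, 0.162791, 0.203488, 0.127907, giving 1−D = 0.828624.
Difference = |0.556938 − 0.828624| = 0.271686, i.e. 0.272 to 3 decimal places.

0.272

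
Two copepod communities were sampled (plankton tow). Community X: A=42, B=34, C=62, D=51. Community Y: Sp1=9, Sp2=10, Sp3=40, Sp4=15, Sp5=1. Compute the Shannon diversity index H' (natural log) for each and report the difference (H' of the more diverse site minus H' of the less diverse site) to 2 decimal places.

Community X: N=189, proportions 0.2222, 0.1799, 0.328, 0.2698, giving H' = 1.3619 (working shown to 4 dp, full precision carried).
Community Y: N=75, proportions 0.12, 0.1333, 0.5333, 0.2, 0.0133, giving H' = 1.2378.
Difference = |1.3619 − 1.2378| = 0.1241, i.e. 0.12 to 2 decimal places.

0.12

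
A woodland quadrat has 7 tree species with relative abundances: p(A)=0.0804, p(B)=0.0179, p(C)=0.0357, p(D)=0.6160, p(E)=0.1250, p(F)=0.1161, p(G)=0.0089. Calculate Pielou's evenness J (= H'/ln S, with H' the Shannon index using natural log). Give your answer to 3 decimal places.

0.639

H' = −Σ pᵢ ln pᵢ = −((-0.20267) + (-0.07201) + (-0.11897) + (-0.29846) + (-0.25993) + (-0.25000) + (-0.04202)) = 1.24406 (working shown to 5 dp, full precision carried).
With S = 7 species, ln S = 1.94591, so J = 1.24406/1.94591 = 0.63932, i.e. 0.639 to 3 decimal places.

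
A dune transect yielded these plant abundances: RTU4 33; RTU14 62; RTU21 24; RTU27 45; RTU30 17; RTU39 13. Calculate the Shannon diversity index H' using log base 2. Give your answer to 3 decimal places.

2.392

Total N = 33+62+24+45+17+13 = 194, so the proportions are 0.1701, 0.31959, 0.12371, 0.23196, 0.08763, 0.06701 (working shown to 5 dp, full precision carried).
Each pᵢ log₂ pᵢ term: 0.1701×(-2.55552)=-0.43470, 0.31959×(-1.64572)=-0.52595, 0.12371×(-3.01495)=-0.37298, 0.23196×(-2.10806)=-0.48898, 0.08763×(-3.51245)=-0.30779, 0.06701×(-3.89947)=-0.26130.
Sum = -2.39172, so H' = 2.392.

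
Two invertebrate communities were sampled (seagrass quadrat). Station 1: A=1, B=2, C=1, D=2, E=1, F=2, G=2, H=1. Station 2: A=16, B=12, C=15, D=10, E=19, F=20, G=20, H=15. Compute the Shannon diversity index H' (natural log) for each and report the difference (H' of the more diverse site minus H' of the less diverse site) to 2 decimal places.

Station 1: N=12, proportions 0.0833, 0.1667, 0.0833, 0.1667, 0.0833, 0.1667, 0.1667, 0.0833, giving H' = 2.0228 (working shown to 4 dp, full precision carried).
Station 2: N=127, proportions 0.126, 0.0945, 0.1181, 0.0787, 0.1496, 0.1575, 0.1575, 0.1181, giving H' = 2.0550.
Difference = |2.0228 − 2.0550| = 0.0322, i.e. 0.03 to 2 decimal places.

0.03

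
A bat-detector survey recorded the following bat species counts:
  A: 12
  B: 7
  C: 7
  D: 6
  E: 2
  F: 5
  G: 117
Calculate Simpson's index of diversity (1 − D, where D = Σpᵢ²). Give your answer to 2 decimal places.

Total N = 12+7+7+6+2+5+117 = 156, so the proportions are 0.0769, 0.0449, 0.0449, 0.0385, 0.0128, 0.0321, 0.75 (working shown to 4 dp, full precision carried).
D = 0.0769² + 0.0449² + 0.0449² + 0.0385² + 0.0128² + 0.0321² + 0.75² = 0.0059 + 0.0020 + 0.0020 + 0.0015 + 0.0002 + 0.0010 + 0.5625 = 0.5751.
So 1 − D = 0.4249, i.e. 0.42 to 2 decimal places.

0.42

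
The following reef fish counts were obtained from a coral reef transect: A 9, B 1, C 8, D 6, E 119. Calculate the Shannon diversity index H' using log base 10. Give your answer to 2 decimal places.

0.28

Total N = 9+1+8+6+119 = 143, so the proportions are 0.06294, 0.00699, 0.05594, 0.04196, 0.83217 (working shown to 5 dp, full precision carried).
Each pᵢ log₁₀ pᵢ term: 0.06294×(-1.20109)=-0.07559, 0.00699×(-2.15534)=-0.01507, 0.05594×(-1.25225)=-0.07006, 0.04196×(-1.37718)=-0.05778, 0.83217×(-0.07979)=-0.06640.
Sum = -0.28490, so H' = 0.28.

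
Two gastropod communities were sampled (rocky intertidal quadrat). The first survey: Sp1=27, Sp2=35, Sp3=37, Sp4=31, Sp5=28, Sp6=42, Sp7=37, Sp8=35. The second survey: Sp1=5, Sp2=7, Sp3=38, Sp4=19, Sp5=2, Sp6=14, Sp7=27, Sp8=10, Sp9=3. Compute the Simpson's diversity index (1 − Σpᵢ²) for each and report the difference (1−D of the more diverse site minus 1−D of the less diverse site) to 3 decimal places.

0.059

The first survey: N=272, proportions 0.09926, 0.12868, 0.13603, 0.11397, 0.10294, 0.15441, 0.13603, 0.12868, giving 1−D = 0.87259 (working shown to 5 dp, full precision carried).
The second survey: N=125, proportions 0.04, 0.056, 0.304, 0.152, 0.016, 0.112, 0.216, 0.08, 0.024, giving 1−D = 0.81331.
Difference = |0.87259 − 0.81331| = 0.05928, i.e. 0.059 to 3 decimal places.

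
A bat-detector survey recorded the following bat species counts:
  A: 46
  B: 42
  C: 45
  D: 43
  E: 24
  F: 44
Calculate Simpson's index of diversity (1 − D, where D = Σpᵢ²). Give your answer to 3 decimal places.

Total N = 46+42+45+43+24+44 = 244, so the proportions are 0.18852, 0.17213, 0.18443, 0.17623, 0.09836, 0.18033 (working shown to 5 dp, full precision carried).
D = 0.18852² + 0.17213² + 0.18443² + 0.17623² + 0.09836² + 0.18033² = 0.03554 + 0.02963 + 0.03401 + 0.03106 + 0.00967 + 0.03252 = 0.17243.
So 1 − D = 0.82757, i.e. 0.828 to 3 decimal places.

0.828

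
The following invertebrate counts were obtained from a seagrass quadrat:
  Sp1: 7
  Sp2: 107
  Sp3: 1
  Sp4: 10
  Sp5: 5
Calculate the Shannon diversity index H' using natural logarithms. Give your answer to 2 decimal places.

Total N = 7+107+1+10+5 = 130, so the proportions are 0.0538, 0.8231, 0.0077, 0.0769, 0.0385 (working shown to 4 dp, full precision carried).
Each pᵢ ln pᵢ term: 0.0538×(-2.9216)=-0.1573, 0.8231×(-0.1947)=-0.1603, 0.0077×(-4.8675)=-0.0374, 0.0769×(-2.5649)=-0.1973, 0.0385×(-3.2581)=-0.1253.
Sum = -0.6776, so H' = 0.68.

0.68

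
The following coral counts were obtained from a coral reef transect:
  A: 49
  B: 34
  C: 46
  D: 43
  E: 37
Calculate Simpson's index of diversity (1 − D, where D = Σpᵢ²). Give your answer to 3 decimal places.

0.796

Total N = 49+34+46+43+37 = 209, so the proportions are 0.23445, 0.16268, 0.2201, 0.20574, 0.17703 (working shown to 5 dp, full precision carried).
D = 0.23445² + 0.16268² + 0.2201² + 0.20574² + 0.17703² = 0.05497 + 0.02646 + 0.04844 + 0.04233 + 0.03134 = 0.20354.
So 1 − D = 0.79646, i.e. 0.796 to 3 decimal places.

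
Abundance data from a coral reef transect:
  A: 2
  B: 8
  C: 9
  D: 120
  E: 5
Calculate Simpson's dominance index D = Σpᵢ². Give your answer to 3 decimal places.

0.703

Total N = 2+8+9+120+5 = 144, so the proportions are 0.01389, 0.05556, 0.0625, 0.83333, 0.03472 (working shown to 5 dp, full precision carried).
D = 0.01389² + 0.05556² + 0.0625² + 0.83333² + 0.03472² = 0.00019 + 0.00309 + 0.00391 + 0.69444 + 0.00121 = 0.70284.
To 3 decimal places, D = 0.703.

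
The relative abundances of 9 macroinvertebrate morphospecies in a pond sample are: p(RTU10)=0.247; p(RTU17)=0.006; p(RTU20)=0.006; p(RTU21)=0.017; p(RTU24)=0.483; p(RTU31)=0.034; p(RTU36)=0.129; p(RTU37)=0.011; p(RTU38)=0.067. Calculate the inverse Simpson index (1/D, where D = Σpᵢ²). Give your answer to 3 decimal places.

D = 0.247² + 0.006² + 0.006² + 0.017² + 0.483² + 0.034² + 0.129² + 0.011² + 0.067² = 0.061009 + 0.000036 + 0.000036 + 0.000289 + 0.233289 + 0.001156 + 0.016641 + 0.000121 + 0.004489 = 0.317066 (working shown to 6 dp, full precision carried).
So 1/D = 3.15392, i.e. 3.154 to 3 decimal places.

3.154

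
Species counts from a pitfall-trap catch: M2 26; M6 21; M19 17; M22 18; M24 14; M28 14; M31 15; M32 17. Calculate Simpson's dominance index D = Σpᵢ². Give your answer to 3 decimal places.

Total N = 26+21+17+18+14+14+15+17 = 142, so the proportions are 0.1831, 0.14789, 0.11972, 0.12676, 0.09859, 0.09859, 0.10563, 0.11972 (working shown to 5 dp, full precision carried).
D = 0.1831² + 0.14789² + 0.11972² + 0.12676² + 0.09859² + 0.09859² + 0.10563² + 0.11972² = 0.03353 + 0.02187 + 0.01433 + 0.01607 + 0.00972 + 0.00972 + 0.01116 + 0.01433 = 0.13073.
To 3 decimal places, D = 0.131.

0.131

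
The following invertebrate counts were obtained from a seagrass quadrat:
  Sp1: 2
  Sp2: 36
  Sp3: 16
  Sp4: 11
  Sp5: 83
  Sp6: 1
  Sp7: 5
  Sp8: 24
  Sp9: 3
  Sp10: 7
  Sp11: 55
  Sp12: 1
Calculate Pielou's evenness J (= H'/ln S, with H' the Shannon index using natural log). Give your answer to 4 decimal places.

0.7451

Total N = 2+36+16+11+83+1+5+24+3+7+55+1 = 244, so the proportions are 0.008197, 0.147541, 0.065574, 0.045082, 0.340164, 0.004098, 0.020492, 0.098361, 0.012295, 0.028689, 0.22541, 0.004098 (working shown to 6 dp, full precision carried).
H' = −Σ pᵢ ln pᵢ = −((-0.039377) + (-0.282342) + (-0.178661) + (-0.139721) + (-0.366808) + (-0.022529) + (-0.079667) + (-0.228110) + (-0.054081) + (-0.101880) + (-0.335823) + (-0.022529)) = 1.851529.
With S = 12 species, ln S = 2.484907, so J = 1.851529/2.484907 = 0.745110, i.e. 0.7451 to 4 decimal places.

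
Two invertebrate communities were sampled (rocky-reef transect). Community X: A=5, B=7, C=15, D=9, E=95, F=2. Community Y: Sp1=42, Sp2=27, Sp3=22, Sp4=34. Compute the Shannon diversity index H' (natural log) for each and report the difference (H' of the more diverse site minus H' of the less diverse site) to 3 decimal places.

Community X: N=133, proportions 0.03759, 0.05263, 0.11278, 0.06767, 0.71429, 0.01504, giving H' = 1.01013 (working shown to 5 dp, full precision carried).
Community Y: N=125, proportions 0.336, 0.216, 0.176, 0.272, giving H' = 1.35736.
Difference = |1.01013 − 1.35736| = 0.34723, i.e. 0.347 to 3 decimal places.

0.347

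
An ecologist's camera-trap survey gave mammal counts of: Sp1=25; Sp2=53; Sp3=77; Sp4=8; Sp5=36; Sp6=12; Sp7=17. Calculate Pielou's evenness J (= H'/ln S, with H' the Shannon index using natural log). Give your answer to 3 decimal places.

0.877

Total N = 25+53+77+8+36+12+17 = 228, so the proportions are 0.10965, 0.23246, 0.33772, 0.03509, 0.15789, 0.05263, 0.07456 (working shown to 5 dp, full precision carried).
H' = −Σ pᵢ ln pᵢ = −((-0.24238) + (-0.33917) + (-0.36661) + (-0.11754) + (-0.29145) + (-0.15497) + (-0.19357)) = 1.70568.
With S = 7 species, ln S = 1.94591, so J = 1.70568/1.94591 = 0.87655, i.e. 0.877 to 3 decimal places.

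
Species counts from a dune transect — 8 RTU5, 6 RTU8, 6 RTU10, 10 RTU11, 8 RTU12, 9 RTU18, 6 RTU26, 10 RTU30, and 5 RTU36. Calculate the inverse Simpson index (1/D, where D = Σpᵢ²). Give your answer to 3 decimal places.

Total N = 8+6+6+10+8+9+6+10+5 = 68, so the proportions are 0.1176471, 0.0882353, 0.0882353, 0.1470588, 0.1176471, 0.1323529, 0.0882353, 0.1470588, 0.0735294 (working shown to 7 dp, full precision carried).
D = 0.1176471² + 0.0882353² + 0.0882353² + 0.1470588² + 0.1176471² + 0.1323529² + 0.0882353² + 0.1470588² + 0.0735294² = 0.0138408 + 0.0077855 + 0.0077855 + 0.0216263 + 0.0138408 + 0.0175173 + 0.0077855 + 0.0216263 + 0.0054066 = 0.1172145.
So 1/D = 8.53137, i.e. 8.531 to 3 decimal places.

8.531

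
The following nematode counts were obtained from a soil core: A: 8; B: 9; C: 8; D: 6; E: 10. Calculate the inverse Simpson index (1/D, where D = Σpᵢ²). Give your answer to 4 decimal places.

Total N = 8+9+8+6+10 = 41, so the proportions are 0.19512195, 0.2195122, 0.19512195, 0.14634146, 0.24390244 (working shown to 8 dp, full precision carried).
D = 0.19512195² + 0.2195122² + 0.19512195² + 0.14634146² + 0.24390244² = 0.03807258 + 0.04818560 + 0.03807258 + 0.02141582 + 0.05948840 = 0.20523498.
So 1/D = 4.872464, i.e. 4.8725 to 4 decimal places.

4.8725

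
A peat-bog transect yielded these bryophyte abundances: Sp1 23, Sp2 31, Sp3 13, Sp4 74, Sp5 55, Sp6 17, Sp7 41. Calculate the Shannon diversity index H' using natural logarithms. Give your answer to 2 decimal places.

1.79

Total N = 23+31+13+74+55+17+41 = 254, so the proportions are 0.0906, 0.122, 0.0512, 0.2913, 0.2165, 0.0669, 0.1614 (working shown to 4 dp, full precision carried).
Each pᵢ ln pᵢ term: 0.0906×(-2.4018)=-0.2175, 0.122×(-2.1033)=-0.2567, 0.0512×(-2.9724)=-0.1521, 0.2913×(-1.2333)=-0.3593, 0.2165×(-1.5300)=-0.3313, 0.0669×(-2.7041)=-0.1810, 0.1614×(-1.8238)=-0.2944.
Sum = -1.7923, so H' = 1.79.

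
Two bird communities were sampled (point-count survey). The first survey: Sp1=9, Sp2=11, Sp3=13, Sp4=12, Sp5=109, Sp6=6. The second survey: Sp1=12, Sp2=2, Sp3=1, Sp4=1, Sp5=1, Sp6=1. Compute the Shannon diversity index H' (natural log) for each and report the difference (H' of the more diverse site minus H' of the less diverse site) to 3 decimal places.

The first survey: N=160, proportions 0.05625, 0.06875, 0.08125, 0.075, 0.68125, 0.0375, giving H' = 1.12878 (working shown to 5 dp, full precision carried).
The second survey: N=18, proportions 0.66667, 0.11111, 0.05556, 0.05556, 0.05556, 0.05556, giving H' = 1.15675.
Difference = |1.12878 − 1.15675| = 0.02797, i.e. 0.028 to 3 decimal places.

0.028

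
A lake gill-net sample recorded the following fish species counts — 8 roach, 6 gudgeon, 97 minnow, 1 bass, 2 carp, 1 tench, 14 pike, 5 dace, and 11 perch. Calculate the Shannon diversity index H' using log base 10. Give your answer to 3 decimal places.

0.532

Total N = 8+6+97+1+2+1+14+5+11 = 145, so the proportions are 0.05517, 0.04138, 0.66897, 0.0069, 0.01379, 0.0069, 0.09655, 0.03448, 0.07586 (working shown to 5 dp, full precision carried).
Each pᵢ log₁₀ pᵢ term: 0.05517×(-1.25828)=-0.06942, 0.04138×(-1.38322)=-0.05724, 0.66897×(-0.17460)=-0.11680, 0.0069×(-2.16137)=-0.01491, 0.01379×(-1.86034)=-0.02566, 0.0069×(-2.16137)=-0.01491, 0.09655×(-1.01524)=-0.09802, 0.03448×(-1.46240)=-0.05043, 0.07586×(-1.11998)=-0.08496.
Sum = -0.53234, so H' = 0.532.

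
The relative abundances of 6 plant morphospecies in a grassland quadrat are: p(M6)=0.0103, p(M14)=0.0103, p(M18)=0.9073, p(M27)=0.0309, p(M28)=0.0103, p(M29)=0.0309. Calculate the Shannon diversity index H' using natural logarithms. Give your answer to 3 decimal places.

0.445

Each pᵢ ln pᵢ term (working shown to 5 dp, full precision carried): 0.0103×(-4.57561)=-0.04713, 0.0103×(-4.57561)=-0.04713, 0.9073×(-0.09728)=-0.08826, 0.0309×(-3.47700)=-0.10744, 0.0103×(-4.57561)=-0.04713, 0.0309×(-3.47700)=-0.10744.
Sum = -0.44453, so H' = 0.445.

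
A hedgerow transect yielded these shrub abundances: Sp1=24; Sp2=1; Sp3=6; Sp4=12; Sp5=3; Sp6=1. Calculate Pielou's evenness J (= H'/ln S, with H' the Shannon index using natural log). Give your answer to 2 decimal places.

Total N = 24+1+6+12+3+1 = 47, so the proportions are 0.5106, 0.0213, 0.1277, 0.2553, 0.0638, 0.0213 (working shown to 4 dp, full precision carried).
H' = −Σ pᵢ ln pᵢ = −((-0.3432) + (-0.0819) + (-0.2628) + (-0.3486) + (-0.1756) + (-0.0819)) = 1.2940.
With S = 6 species, ln S = 1.7918, so J = 1.2940/1.7918 = 0.7222, i.e. 0.72 to 2 decimal places.

0.72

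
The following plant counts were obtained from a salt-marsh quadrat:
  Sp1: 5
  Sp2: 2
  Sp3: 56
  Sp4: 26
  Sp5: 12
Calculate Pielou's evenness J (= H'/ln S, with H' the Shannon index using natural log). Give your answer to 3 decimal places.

Total N = 5+2+56+26+12 = 101, so the proportions are 0.0495, 0.0198, 0.55446, 0.25743, 0.11881 (working shown to 5 dp, full precision carried).
H' = −Σ pᵢ ln pᵢ = −((-0.14880) + (-0.07766) + (-0.32700) + (-0.34933) + (-0.25309)) = 1.15589.
With S = 5 species, ln S = 1.60944, so J = 1.15589/1.60944 = 0.71819, i.e. 0.718 to 3 decimal places.

0.718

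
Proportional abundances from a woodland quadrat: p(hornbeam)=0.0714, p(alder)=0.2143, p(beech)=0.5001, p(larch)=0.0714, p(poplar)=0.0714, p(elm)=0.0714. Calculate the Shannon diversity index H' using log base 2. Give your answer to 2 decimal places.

Each pᵢ log₂ pᵢ term (working shown to 4 dp, full precision carried): 0.0714×(-3.8079)=-0.2719, 0.2143×(-2.2223)=-0.4762, 0.5001×(-0.9997)=-0.5000, 0.0714×(-3.8079)=-0.2719, 0.0714×(-3.8079)=-0.2719, 0.0714×(-3.8079)=-0.2719.
Sum = -2.0637, so H' = 2.06.

2.06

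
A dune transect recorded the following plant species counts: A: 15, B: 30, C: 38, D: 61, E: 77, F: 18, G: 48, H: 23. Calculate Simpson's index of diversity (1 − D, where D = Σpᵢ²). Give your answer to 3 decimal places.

0.840

Total N = 15+30+38+61+77+18+48+23 = 310, so the proportions are 0.04839, 0.09677, 0.12258, 0.19677, 0.24839, 0.05806, 0.15484, 0.07419 (working shown to 5 dp, full precision carried).
D = 0.04839² + 0.09677² + 0.12258² + 0.19677² + 0.24839² + 0.05806² + 0.15484² + 0.07419² = 0.00234 + 0.00937 + 0.01503 + 0.03872 + 0.06170 + 0.00337 + 0.02398 + 0.00550 = 0.16000.
So 1 − D = 0.84000, i.e. 0.840 to 3 decimal places.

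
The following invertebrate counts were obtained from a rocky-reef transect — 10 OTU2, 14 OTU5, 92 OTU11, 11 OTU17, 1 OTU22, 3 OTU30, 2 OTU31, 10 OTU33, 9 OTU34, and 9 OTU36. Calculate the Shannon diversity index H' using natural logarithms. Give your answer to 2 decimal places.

Total N = 10+14+92+11+1+3+2+10+9+9 = 161, so the proportions are 0.0621, 0.087, 0.5714, 0.0683, 0.0062, 0.0186, 0.0124, 0.0621, 0.0559, 0.0559 (working shown to 4 dp, full precision carried).
Each pᵢ ln pᵢ term: 0.0621×(-2.7788)=-0.1726, 0.087×(-2.4423)=-0.2124, 0.5714×(-0.5596)=-0.3198, 0.0683×(-2.6835)=-0.1833, 0.0062×(-5.0814)=-0.0316, 0.0186×(-3.9828)=-0.0742, 0.0124×(-4.3883)=-0.0545, 0.0621×(-2.7788)=-0.1726, 0.0559×(-2.8842)=-0.1612, 0.0559×(-2.8842)=-0.1612.
Sum = -1.5434, so H' = 1.54.

1.54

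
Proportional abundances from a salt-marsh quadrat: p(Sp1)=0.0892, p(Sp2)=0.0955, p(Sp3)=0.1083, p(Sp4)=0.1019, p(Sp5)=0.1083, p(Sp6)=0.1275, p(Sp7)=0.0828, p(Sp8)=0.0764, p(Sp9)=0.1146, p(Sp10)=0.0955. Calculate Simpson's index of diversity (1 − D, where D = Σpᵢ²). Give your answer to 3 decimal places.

0.898

D = 0.0892² + 0.0955² + 0.1083² + 0.1019² + 0.1083² + 0.1275² + 0.0828² + 0.0764² + 0.1146² + 0.0955² = 0.00796 + 0.00912 + 0.01173 + 0.01038 + 0.01173 + 0.01626 + 0.00686 + 0.00584 + 0.01313 + 0.00912 = 0.10212 (working shown to 5 dp, full precision carried).
So 1 − D = 0.89788, i.e. 0.898 to 3 decimal places.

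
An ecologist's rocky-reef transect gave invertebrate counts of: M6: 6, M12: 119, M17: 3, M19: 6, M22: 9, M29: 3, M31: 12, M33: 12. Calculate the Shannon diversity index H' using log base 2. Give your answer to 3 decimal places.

Total N = 6+119+3+6+9+3+12+12 = 170, so the proportions are 0.03529, 0.7, 0.01765, 0.03529, 0.05294, 0.01765, 0.07059, 0.07059 (working shown to 5 dp, full precision carried).
Each pᵢ log₂ pᵢ term: 0.03529×(-4.82443)=-0.17027, 0.7×(-0.51457)=-0.36020, 0.01765×(-5.82443)=-0.10278, 0.03529×(-4.82443)=-0.17027, 0.05294×(-4.23947)=-0.22444, 0.01765×(-5.82443)=-0.10278, 0.07059×(-3.82443)=-0.26996, 0.07059×(-3.82443)=-0.26996.
Sum = -1.67068, so H' = 1.671.

1.671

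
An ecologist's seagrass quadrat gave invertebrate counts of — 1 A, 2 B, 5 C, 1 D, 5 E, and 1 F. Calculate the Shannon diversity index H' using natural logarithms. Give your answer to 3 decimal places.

Total N = 1+2+5+1+5+1 = 15, so the proportions are 0.06667, 0.13333, 0.33333, 0.06667, 0.33333, 0.06667 (working shown to 5 dp, full precision carried).
Each pᵢ ln pᵢ term: 0.06667×(-2.70805)=-0.18054, 0.13333×(-2.01490)=-0.26865, 0.33333×(-1.09861)=-0.36620, 0.06667×(-2.70805)=-0.18054, 0.33333×(-1.09861)=-0.36620, 0.06667×(-2.70805)=-0.18054.
Sum = -1.54267, so H' = 1.543.

1.543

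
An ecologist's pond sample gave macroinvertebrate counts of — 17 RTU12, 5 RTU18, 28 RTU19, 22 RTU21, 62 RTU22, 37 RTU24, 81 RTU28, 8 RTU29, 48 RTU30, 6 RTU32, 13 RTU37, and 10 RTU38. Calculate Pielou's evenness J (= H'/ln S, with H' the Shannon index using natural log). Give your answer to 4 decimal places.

Total N = 17+5+28+22+62+37+81+8+48+6+13+10 = 337, so the proportions are 0.050445, 0.014837, 0.083086, 0.065282, 0.183976, 0.109792, 0.240356, 0.023739, 0.142433, 0.017804, 0.038576, 0.029674 (working shown to 6 dp, full precision carried).
H' = −Σ pᵢ ln pᵢ = −((-0.150673) + (-0.062472) + (-0.206708) + (-0.178157) + (-0.311462) + (-0.242549) + (-0.342660) + (-0.088799) + (-0.277586) + (-0.071721) + (-0.125569) + (-0.104377)) = 2.162733.
With S = 12 species, ln S = 2.484907, so J = 2.162733/2.484907 = 0.870348, i.e. 0.8703 to 4 decimal places.

0.8703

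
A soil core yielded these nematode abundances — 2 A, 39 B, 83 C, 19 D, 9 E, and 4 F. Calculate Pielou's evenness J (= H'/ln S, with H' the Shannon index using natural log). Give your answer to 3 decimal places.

0.699

Total N = 2+39+83+19+9+4 = 156, so the proportions are 0.01282, 0.25, 0.53205, 0.12179, 0.05769, 0.02564 (working shown to 5 dp, full precision carried).
H' = −Σ pᵢ ln pᵢ = −((-0.05586) + (-0.34657) + (-0.33573) + (-0.25643) + (-0.16457) + (-0.09394)) = 1.25310.
With S = 6 species, ln S = 1.79176, so J = 1.25310/1.79176 = 0.69937, i.e. 0.699 to 3 decimal places.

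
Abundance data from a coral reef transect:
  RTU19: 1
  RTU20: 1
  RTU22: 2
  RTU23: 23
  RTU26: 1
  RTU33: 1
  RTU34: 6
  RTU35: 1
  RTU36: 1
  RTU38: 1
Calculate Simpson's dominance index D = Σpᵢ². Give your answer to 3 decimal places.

0.399

Total N = 1+1+2+23+1+1+6+1+1+1 = 38, so the proportions are 0.02632, 0.02632, 0.05263, 0.60526, 0.02632, 0.02632, 0.15789, 0.02632, 0.02632, 0.02632 (working shown to 5 dp, full precision carried).
D = 0.02632² + 0.02632² + 0.05263² + 0.60526² + 0.02632² + 0.02632² + 0.15789² + 0.02632² + 0.02632² + 0.02632² = 0.00069 + 0.00069 + 0.00277 + 0.36634 + 0.00069 + 0.00069 + 0.02493 + 0.00069 + 0.00069 + 0.00069 = 0.39889.
To 3 decimal places, D = 0.399.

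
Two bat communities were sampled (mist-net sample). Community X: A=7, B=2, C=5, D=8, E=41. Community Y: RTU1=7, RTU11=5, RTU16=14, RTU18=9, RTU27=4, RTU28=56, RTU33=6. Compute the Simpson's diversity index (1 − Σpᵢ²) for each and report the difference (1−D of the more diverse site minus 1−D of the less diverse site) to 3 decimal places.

Community X: N=63, proportions 0.11111, 0.03175, 0.07937, 0.12698, 0.65079, giving 1−D = 0.54069 (working shown to 5 dp, full precision carried).
Community Y: N=101, proportions 0.06931, 0.0495, 0.13861, 0.08911, 0.0396, 0.55446, 0.05941, giving 1−D = 0.65307.
Difference = |0.54069 − 0.65307| = 0.11238, i.e. 0.112 to 3 decimal places.

0.112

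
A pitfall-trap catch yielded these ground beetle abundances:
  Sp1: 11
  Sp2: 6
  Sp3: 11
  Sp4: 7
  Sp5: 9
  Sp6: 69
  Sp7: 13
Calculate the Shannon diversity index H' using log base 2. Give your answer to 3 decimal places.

Total N = 11+6+11+7+9+69+13 = 126, so the proportions are 0.0873, 0.04762, 0.0873, 0.05556, 0.07143, 0.54762, 0.10317 (working shown to 5 dp, full precision carried).
Each pᵢ log₂ pᵢ term: 0.0873×(-3.51785)=-0.30711, 0.04762×(-4.39232)=-0.20916, 0.0873×(-3.51785)=-0.30711, 0.05556×(-4.16993)=-0.23166, 0.07143×(-3.80735)=-0.27195, 0.54762×(-0.86876)=-0.47575, 0.10317×(-3.27684)=-0.33809.
Sum = -2.14084, so H' = 2.141.

2.141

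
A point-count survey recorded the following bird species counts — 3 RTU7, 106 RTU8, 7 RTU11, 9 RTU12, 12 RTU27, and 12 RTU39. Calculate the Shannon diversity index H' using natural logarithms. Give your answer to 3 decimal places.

Total N = 3+106+7+9+12+12 = 149, so the proportions are 0.02013, 0.71141, 0.04698, 0.0604, 0.08054, 0.08054 (working shown to 5 dp, full precision carried).
Each pᵢ ln pᵢ term: 0.02013×(-3.90533)=-0.07863, 0.71141×(-0.34051)=-0.24224, 0.04698×(-3.05804)=-0.14367, 0.0604×(-2.80672)=-0.16953, 0.08054×(-2.51904)=-0.20288, 0.08054×(-2.51904)=-0.20288.
Sum = -1.03982, so H' = 1.040.

1.040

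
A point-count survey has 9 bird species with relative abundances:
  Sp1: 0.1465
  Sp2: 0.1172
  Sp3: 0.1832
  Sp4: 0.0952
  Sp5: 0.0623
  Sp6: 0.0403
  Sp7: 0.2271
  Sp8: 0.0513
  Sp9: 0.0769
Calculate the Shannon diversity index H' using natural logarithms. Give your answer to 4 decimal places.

Each pᵢ ln pᵢ term (working shown to 6 dp, full precision carried): 0.1465×(-1.920730)=-0.281387, 0.1172×(-2.143873)=-0.251262, 0.1832×(-1.697177)=-0.310923, 0.0952×(-2.351775)=-0.223889, 0.0623×(-2.775794)=-0.172932, 0.0403×(-3.211404)=-0.129420, 0.2271×(-1.482365)=-0.336645, 0.0513×(-2.970065)=-0.152364, 0.0769×(-2.565249)=-0.197268.
Sum = -2.056089, so H' = 2.0561.

2.0561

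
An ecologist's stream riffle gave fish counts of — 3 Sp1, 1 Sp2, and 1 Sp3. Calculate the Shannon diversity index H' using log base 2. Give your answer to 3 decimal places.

1.371

Total N = 3+1+1 = 5, so the proportions are 0.6, 0.2, 0.2 (working shown to 5 dp, full precision carried).
Each pᵢ log₂ pᵢ term: 0.6×(-0.73697)=-0.44218, 0.2×(-2.32193)=-0.46439, 0.2×(-2.32193)=-0.46439.
Sum = -1.37095, so H' = 1.371.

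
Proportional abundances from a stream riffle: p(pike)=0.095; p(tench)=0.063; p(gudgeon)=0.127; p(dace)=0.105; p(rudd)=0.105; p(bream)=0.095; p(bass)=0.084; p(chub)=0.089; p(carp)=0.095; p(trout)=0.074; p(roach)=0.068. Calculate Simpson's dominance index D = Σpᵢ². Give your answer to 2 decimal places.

D = 0.095² + 0.063² + 0.127² + 0.105² + 0.105² + 0.095² + 0.084² + 0.089² + 0.095² + 0.074² + 0.068² = 0.0090 + 0.0040 + 0.0161 + 0.0110 + 0.0110 + 0.0090 + 0.0071 + 0.0079 + 0.0090 + 0.0055 + 0.0046 = 0.0943 (working shown to 4 dp, full precision carried).
To 2 decimal places, D = 0.09.

0.09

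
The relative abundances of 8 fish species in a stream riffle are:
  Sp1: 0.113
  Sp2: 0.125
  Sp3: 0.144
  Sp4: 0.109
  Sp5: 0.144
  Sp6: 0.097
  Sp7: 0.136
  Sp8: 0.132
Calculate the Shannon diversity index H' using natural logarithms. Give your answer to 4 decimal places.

Each pᵢ ln pᵢ term (working shown to 6 dp, full precision carried): 0.113×(-2.180367)=-0.246382, 0.125×(-2.079442)=-0.259930, 0.144×(-1.937942)=-0.279064, 0.109×(-2.216407)=-0.241588, 0.144×(-1.937942)=-0.279064, 0.097×(-2.333044)=-0.226305, 0.136×(-1.995100)=-0.271334, 0.132×(-2.024953)=-0.267294.
Sum = -2.070960, so H' = 2.0710.

2.0710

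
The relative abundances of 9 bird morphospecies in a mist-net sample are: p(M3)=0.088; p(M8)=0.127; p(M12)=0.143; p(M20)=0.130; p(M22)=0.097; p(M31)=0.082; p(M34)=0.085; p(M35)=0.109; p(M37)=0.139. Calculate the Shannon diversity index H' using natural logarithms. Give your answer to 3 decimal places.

2.176

Each pᵢ ln pᵢ term (working shown to 5 dp, full precision carried): 0.088×(-2.43042)=-0.21388, 0.127×(-2.06357)=-0.26207, 0.143×(-1.94491)=-0.27812, 0.13×(-2.04022)=-0.26523, 0.097×(-2.33304)=-0.22631, 0.082×(-2.50104)=-0.20508, 0.085×(-2.46510)=-0.20953, 0.109×(-2.21641)=-0.24159, 0.139×(-1.97328)=-0.27429.
Sum = -2.17610, so H' = 2.176.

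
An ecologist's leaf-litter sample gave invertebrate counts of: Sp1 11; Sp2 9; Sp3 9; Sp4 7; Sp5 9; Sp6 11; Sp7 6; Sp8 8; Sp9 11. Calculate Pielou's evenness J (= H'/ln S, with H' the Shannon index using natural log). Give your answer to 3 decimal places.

0.992

Total N = 11+9+9+7+9+11+6+8+11 = 81, so the proportions are 0.1358, 0.11111, 0.11111, 0.08642, 0.11111, 0.1358, 0.07407, 0.09877, 0.1358 (working shown to 5 dp, full precision carried).
H' = −Σ pᵢ ln pᵢ = −((-0.27114) + (-0.24414) + (-0.24414) + (-0.21160) + (-0.24414) + (-0.27114) + (-0.19279) + (-0.22864) + (-0.27114)) = 2.17886.
With S = 9 species, ln S = 2.19722, so J = 2.17886/2.19722 = 0.99164, i.e. 0.992 to 3 decimal places.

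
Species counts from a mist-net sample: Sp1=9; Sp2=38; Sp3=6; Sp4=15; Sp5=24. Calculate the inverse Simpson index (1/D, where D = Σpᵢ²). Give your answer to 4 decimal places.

Total N = 9+38+6+15+24 = 92, so the proportions are 0.09782609, 0.41304348, 0.06521739, 0.16304348, 0.26086957 (working shown to 8 dp, full precision carried).
D = 0.09782609² + 0.41304348² + 0.06521739² + 0.16304348² + 0.26086957² = 0.00956994 + 0.17060491 + 0.00425331 + 0.02658318 + 0.06805293 = 0.27906427.
So 1/D = 3.583404, i.e. 3.5834 to 4 decimal places.

3.5834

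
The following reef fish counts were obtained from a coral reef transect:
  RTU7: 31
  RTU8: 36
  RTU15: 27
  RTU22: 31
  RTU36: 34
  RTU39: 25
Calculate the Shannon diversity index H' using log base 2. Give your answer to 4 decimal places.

2.5739

Total N = 31+36+27+31+34+25 = 184, so the proportions are 0.168478, 0.195652, 0.146739, 0.168478, 0.184783, 0.13587 (working shown to 6 dp, full precision carried).
Each pᵢ log₂ pᵢ term: 0.168478×(-2.569366)=-0.432882, 0.195652×(-2.353637)=-0.460494, 0.146739×(-2.768674)=-0.406273, 0.168478×(-2.569366)=-0.432882, 0.184783×(-2.436099)=-0.450149, 0.13587×(-2.879706)=-0.391264.
Sum = -2.573945, so H' = 2.5739.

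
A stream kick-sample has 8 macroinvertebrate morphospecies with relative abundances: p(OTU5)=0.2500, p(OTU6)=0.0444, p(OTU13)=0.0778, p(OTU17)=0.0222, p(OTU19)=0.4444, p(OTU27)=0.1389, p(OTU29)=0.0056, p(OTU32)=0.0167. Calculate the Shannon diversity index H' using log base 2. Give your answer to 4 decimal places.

2.1641

Each pᵢ log₂ pᵢ term (working shown to 6 dp, full precision carried): 0.25×(-2.000000)=-0.500000, 0.0444×(-4.493297)=-0.199502, 0.0778×(-3.684086)=-0.286622, 0.0222×(-5.493297)=-0.121951, 0.4444×(-1.170069)=-0.519979, 0.1389×(-2.847881)=-0.395571, 0.0056×(-7.480357)=-0.041890, 0.0167×(-5.904008)=-0.098597.
Sum = -2.164112, so H' = 2.1641.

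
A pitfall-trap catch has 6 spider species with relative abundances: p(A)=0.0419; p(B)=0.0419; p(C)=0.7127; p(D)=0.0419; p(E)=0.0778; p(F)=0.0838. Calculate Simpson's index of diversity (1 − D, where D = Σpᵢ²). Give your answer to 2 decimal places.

0.47

D = 0.0419² + 0.0419² + 0.7127² + 0.0419² + 0.0778² + 0.0838² = 0.0018 + 0.0018 + 0.5079 + 0.0018 + 0.0061 + 0.0070 = 0.5263 (working shown to 4 dp, full precision carried).
So 1 − D = 0.4737, i.e. 0.47 to 2 decimal places.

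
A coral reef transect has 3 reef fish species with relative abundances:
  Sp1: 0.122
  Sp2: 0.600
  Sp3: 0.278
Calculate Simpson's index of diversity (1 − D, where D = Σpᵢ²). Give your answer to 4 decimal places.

0.5478

D = 0.122² + 0.6² + 0.278² = 0.014884 + 0.360000 + 0.077284 = 0.452168 (working shown to 6 dp, full precision carried).
So 1 − D = 0.547832, i.e. 0.5478 to 4 decimal places.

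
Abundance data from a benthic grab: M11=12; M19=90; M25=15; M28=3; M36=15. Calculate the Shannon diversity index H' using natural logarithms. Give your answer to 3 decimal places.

1.058

Total N = 12+90+15+3+15 = 135, so the proportions are 0.08889, 0.66667, 0.11111, 0.02222, 0.11111 (working shown to 5 dp, full precision carried).
Each pᵢ ln pᵢ term: 0.08889×(-2.42037)=-0.21514, 0.66667×(-0.40547)=-0.27031, 0.11111×(-2.19722)=-0.24414, 0.02222×(-3.80666)=-0.08459, 0.11111×(-2.19722)=-0.24414.
Sum = -1.05832, so H' = 1.058.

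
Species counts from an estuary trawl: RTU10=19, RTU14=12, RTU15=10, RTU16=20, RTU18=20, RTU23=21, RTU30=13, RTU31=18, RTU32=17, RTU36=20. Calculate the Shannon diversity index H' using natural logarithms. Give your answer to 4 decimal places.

2.2770

Total N = 19+12+10+20+20+21+13+18+17+20 = 170, so the proportions are 0.111765, 0.070588, 0.058824, 0.117647, 0.117647, 0.123529, 0.076471, 0.105882, 0.1, 0.117647 (working shown to 6 dp, full precision carried).
Each pᵢ ln pᵢ term: 0.111765×(-2.191359)=-0.244917, 0.070588×(-2.650892)=-0.187122, 0.058824×(-2.833213)=-0.166660, 0.117647×(-2.140066)=-0.251772, 0.117647×(-2.140066)=-0.251772, 0.123529×(-2.091276)=-0.258334, 0.076471×(-2.570849)=-0.196594, 0.105882×(-2.245427)=-0.237751, 0.1×(-2.302585)=-0.230259, 0.117647×(-2.140066)=-0.251772.
Sum = -2.276954, so H' = 2.2770.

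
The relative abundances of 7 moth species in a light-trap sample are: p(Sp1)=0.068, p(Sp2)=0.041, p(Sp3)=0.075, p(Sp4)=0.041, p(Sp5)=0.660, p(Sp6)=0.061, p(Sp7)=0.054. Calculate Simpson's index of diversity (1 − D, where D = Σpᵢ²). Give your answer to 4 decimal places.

D = 0.068² + 0.041² + 0.075² + 0.041² + 0.66² + 0.061² + 0.054² = 0.004624 + 0.001681 + 0.005625 + 0.001681 + 0.435600 + 0.003721 + 0.002916 = 0.455848 (working shown to 6 dp, full precision carried).
So 1 − D = 0.544152, i.e. 0.5442 to 4 decimal places.

0.5442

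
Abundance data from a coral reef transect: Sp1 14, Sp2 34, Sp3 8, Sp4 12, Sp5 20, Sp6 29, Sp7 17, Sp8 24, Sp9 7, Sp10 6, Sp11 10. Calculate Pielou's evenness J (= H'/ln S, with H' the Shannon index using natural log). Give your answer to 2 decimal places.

0.94

Total N = 14+34+8+12+20+29+17+24+7+6+10 = 181, so the proportions are 0.0773, 0.1878, 0.0442, 0.0663, 0.1105, 0.1602, 0.0939, 0.1326, 0.0387, 0.0331, 0.0552 (working shown to 4 dp, full precision carried).
H' = −Σ pᵢ ln pᵢ = −((-0.1980) + (-0.3141) + (-0.1379) + (-0.1799) + (-0.2434) + (-0.2934) + (-0.2222) + (-0.2679) + (-0.1258) + (-0.1129) + (-0.1600)) = 2.2554.
With S = 11 species, ln S = 2.3979, so J = 2.2554/2.3979 = 0.9406, i.e. 0.94 to 2 decimal places.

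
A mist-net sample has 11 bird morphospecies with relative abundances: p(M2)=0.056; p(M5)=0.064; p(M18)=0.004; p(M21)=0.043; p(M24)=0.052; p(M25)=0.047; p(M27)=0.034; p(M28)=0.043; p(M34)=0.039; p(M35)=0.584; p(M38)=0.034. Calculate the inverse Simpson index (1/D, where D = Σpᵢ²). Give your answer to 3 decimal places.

D = 0.056² + 0.064² + 0.004² + 0.043² + 0.052² + 0.047² + 0.034² + 0.043² + 0.039² + 0.584² + 0.034² = 0.003136 + 0.004096 + 0.000016 + 0.001849 + 0.002704 + 0.002209 + 0.001156 + 0.001849 + 0.001521 + 0.341056 + 0.001156 = 0.360748 (working shown to 6 dp, full precision carried).
So 1/D = 2.77202, i.e. 2.772 to 3 decimal places.

2.772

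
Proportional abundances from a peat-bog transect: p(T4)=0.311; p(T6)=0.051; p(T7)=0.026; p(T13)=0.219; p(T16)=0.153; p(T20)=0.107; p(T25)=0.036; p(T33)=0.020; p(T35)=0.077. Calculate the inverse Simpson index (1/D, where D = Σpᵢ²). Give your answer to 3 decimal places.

5.251

D = 0.311² + 0.051² + 0.026² + 0.219² + 0.153² + 0.107² + 0.036² + 0.02² + 0.077² = 0.0967210 + 0.0026010 + 0.0006760 + 0.0479610 + 0.0234090 + 0.0114490 + 0.0012960 + 0.0004000 + 0.0059290 = 0.1904420 (working shown to 7 dp, full precision carried).
So 1/D = 5.25094, i.e. 5.251 to 3 decimal places.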